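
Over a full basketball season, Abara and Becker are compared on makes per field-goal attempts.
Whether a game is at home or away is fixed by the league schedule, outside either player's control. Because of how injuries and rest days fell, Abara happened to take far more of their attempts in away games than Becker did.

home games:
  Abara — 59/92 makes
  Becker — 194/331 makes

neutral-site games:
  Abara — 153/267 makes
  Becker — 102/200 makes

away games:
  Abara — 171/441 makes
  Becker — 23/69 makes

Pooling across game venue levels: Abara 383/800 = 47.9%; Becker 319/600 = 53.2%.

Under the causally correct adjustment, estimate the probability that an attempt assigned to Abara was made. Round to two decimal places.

0.53

Abara is higher inside every game venue stratum but Becker is higher in aggregate. Whether to stratify depends on how game venue relates to the player.
Here game venue is a common cause — it drives both which player a case falls under and the outcome. The crude comparison mixes populations; the stratum-specific rates are the causally relevant ones.
Standardising Abara to the population game venue mix: 0.302·59/92 + 0.334·153/267 + 0.364·171/441 = 0.526.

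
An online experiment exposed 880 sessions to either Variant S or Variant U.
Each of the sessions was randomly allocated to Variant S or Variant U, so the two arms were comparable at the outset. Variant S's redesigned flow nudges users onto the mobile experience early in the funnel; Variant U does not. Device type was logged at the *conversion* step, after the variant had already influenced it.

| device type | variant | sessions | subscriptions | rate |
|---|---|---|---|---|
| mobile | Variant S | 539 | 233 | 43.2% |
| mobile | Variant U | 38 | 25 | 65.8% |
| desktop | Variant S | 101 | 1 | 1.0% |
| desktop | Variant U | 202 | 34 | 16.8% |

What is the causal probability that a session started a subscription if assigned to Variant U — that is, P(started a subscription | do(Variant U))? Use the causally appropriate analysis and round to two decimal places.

0.25

Variant U is higher inside every device type stratum but Variant S is higher in aggregate. Whether to stratify depends on how device type relates to the variant.
Stratifying would compare variants among sessions the variants themselves sorted into device type groups — a form of selection on an intermediate. The unconditioned pooled rates give the total causal effect.
So P(outcome | do(Variant U)) is just the pooled rate for Variant U: 59/240 = 0.246.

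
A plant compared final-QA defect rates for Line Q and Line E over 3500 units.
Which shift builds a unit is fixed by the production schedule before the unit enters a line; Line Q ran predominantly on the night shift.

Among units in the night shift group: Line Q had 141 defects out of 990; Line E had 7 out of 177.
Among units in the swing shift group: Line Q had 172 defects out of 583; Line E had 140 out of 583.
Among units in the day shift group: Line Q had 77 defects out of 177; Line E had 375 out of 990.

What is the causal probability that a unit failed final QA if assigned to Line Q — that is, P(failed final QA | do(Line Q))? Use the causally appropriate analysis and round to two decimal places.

The shift-specific comparison favours Line E throughout, but the pooled figures favour Line Q. The question is whether to condition on shift.
Shift satisfies the back-door criterion: it is not a descendant of the line, and it blocks the spurious path from line to outcome. Adjusting for it (i.e., using the within-shift rates) gives the causal effect.
Standardising Line Q to the population shift mix: 0.333·141/990 + 0.333·172/583 + 0.333·77/177 = 0.291.

0.29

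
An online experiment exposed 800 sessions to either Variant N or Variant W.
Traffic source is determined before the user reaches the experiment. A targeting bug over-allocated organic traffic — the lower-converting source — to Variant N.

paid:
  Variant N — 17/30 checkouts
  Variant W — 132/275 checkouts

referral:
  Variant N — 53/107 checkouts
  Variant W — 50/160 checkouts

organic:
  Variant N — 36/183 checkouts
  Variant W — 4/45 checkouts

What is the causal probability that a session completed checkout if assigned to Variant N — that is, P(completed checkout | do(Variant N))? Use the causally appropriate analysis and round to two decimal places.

Since traffic source is a pre-existing factor (not a product of the variant) and it affects the outcome on its own, it is a confounder. The stratified rates, not the pooled rate, identify the causal effect.
Standardising Variant N to the population traffic source mix: 0.381·17/30 + 0.334·53/107 + 0.285·36/183 = 0.437.

0.44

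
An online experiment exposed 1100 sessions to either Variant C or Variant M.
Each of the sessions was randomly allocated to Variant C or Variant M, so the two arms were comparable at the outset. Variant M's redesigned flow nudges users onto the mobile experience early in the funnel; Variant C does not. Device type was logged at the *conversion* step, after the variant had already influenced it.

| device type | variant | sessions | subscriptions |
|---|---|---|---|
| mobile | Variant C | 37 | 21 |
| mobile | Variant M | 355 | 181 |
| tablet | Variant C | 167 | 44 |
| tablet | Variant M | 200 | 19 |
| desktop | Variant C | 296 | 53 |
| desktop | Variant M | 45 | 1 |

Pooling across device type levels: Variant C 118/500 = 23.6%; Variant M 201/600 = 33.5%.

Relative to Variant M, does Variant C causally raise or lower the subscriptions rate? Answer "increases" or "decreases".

decreases

Within every device type level Variant C has the higher rate, yet pooled Variant M does — Simpson's reversal.
Stratifying would compare variants among sessions the variants themselves sorted into device type groups — a form of selection on an intermediate. The unconditioned pooled rates give the total causal effect.
Pooled: Variant C 23.6% vs Variant M 33.5%; Variant M is higher overall.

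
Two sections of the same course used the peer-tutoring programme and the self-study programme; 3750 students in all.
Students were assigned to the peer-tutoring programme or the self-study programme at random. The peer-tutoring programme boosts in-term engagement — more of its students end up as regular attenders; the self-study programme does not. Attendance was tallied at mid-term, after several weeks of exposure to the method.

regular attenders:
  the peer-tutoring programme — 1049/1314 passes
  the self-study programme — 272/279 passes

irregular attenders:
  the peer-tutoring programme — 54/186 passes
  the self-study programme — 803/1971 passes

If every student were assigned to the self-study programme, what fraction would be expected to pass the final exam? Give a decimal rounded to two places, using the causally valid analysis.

The mid-term attendance-specific comparison favours the self-study programme throughout, but the pooled figures favour the peer-tutoring programme. The question is whether to condition on mid-term attendance.
The distribution of mid-term attendance is itself part of what the teaching method does — it is an intermediate outcome. Holding it fixed would remove that part of the effect; the total effect is the pooled difference.
So P(outcome | do(the self-study programme)) is just the pooled rate for the self-study programme: 1075/2250 = 0.478.

0.48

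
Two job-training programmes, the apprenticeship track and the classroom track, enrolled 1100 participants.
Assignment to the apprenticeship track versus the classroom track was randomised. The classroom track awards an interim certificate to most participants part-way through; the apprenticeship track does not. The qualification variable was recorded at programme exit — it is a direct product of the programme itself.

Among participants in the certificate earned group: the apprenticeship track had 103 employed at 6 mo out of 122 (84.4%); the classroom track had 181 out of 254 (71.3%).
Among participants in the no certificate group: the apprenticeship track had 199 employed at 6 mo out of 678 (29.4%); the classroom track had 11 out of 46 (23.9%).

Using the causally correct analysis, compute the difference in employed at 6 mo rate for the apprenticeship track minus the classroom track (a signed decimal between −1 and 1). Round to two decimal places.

-0.26

Qualification attained during the programme here is a post-treatment variable shaped by the programme; conditioning on it would introduce bias rather than remove it. The overall comparison is the causal one.
The causal difference is the pooled difference: 0.378 − 0.640 = -0.263.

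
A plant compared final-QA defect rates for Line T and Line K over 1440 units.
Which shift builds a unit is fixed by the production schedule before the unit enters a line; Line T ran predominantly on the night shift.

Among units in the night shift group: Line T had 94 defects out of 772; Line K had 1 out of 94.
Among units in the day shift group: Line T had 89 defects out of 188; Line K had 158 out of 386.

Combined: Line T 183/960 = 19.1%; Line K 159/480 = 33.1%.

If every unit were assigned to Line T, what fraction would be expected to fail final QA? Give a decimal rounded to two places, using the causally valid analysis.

Since shift is a pre-existing factor (not a product of the line) and it affects the outcome on its own, it is a confounder. The stratified rates, not the pooled rate, identify the causal effect.
Standardising Line T to the population shift mix: 0.601·94/772 + 0.399·89/188 = 0.262.

0.26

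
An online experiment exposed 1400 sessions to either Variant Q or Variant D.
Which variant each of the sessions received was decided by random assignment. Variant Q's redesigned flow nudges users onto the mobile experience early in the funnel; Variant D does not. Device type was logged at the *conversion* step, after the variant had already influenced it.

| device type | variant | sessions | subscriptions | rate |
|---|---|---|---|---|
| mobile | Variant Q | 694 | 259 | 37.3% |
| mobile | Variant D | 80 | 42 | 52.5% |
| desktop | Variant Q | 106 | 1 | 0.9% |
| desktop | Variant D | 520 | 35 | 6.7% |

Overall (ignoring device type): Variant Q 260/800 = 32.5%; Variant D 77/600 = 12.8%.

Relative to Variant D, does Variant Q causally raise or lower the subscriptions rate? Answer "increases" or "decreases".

Within every device type level Variant D has the higher rate, yet pooled Variant Q does — Simpson's reversal.
The distribution of device type is itself part of what the variant does — it is an intermediate outcome. Holding it fixed would remove that part of the effect; the total effect is the pooled difference.
Pooled: Variant Q 32.5% vs Variant D 12.8%; Variant Q is higher overall.

increases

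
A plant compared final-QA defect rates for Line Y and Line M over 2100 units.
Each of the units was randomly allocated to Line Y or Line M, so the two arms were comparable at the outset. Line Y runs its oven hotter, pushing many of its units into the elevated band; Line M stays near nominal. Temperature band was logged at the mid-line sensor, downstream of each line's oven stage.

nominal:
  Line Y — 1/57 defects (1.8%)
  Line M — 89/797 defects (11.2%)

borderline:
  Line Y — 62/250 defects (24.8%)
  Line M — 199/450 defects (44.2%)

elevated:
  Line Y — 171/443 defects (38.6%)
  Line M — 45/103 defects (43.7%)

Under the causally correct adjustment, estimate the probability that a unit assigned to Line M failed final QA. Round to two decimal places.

0.25

Line Y is lower inside every in-process temperature band stratum but Line M is lower in aggregate. Whether to stratify depends on how in-process temperature band relates to the line.
In-process temperature band is downstream of the line. One should not condition on a consequence of treatment, so the overall rates are the right comparison.
So P(outcome | do(Line M)) is just the pooled rate for Line M: 333/1350 = 0.247.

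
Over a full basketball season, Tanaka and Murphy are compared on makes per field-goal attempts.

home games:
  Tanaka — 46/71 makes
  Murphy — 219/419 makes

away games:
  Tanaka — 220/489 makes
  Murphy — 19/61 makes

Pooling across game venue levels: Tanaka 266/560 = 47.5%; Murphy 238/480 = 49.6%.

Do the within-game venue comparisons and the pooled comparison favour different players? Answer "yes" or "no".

Within each game venue level (home games 64.8% vs 52.3%; away games 45.0% vs 31.1%), Tanaka has the higher rate every time. Pooled: 47.5% vs 49.6% — Murphy has the higher rate overall. The two comparisons disagree.

yes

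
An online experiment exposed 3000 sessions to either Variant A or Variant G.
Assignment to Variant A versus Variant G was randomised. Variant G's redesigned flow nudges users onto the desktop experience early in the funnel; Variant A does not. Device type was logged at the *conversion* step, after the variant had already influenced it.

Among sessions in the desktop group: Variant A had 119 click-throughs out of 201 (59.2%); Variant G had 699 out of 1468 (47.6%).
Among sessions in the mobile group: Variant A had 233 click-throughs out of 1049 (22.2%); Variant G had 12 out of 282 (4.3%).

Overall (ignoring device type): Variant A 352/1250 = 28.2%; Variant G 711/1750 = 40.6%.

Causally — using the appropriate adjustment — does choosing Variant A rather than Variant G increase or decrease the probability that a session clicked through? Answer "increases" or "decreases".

The device type-specific comparison favours Variant A throughout, but the pooled figures favour Variant G. The question is whether to condition on device type.
Device type is downstream of the variant. One should not condition on a consequence of treatment, so the overall rates are the right comparison.
Pooled: Variant A 28.2% vs Variant G 40.6%; Variant G is higher overall.

decreases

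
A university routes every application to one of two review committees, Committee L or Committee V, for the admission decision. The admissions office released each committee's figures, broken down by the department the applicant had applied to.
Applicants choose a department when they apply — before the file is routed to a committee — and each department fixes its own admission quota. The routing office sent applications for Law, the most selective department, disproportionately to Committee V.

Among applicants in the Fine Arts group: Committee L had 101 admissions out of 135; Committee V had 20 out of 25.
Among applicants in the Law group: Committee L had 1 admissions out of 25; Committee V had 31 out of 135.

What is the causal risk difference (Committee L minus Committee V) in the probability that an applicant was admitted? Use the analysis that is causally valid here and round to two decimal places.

-0.12

Within every department level Committee V has the higher rate, yet pooled Committee L does — Simpson's reversal.
The imbalance in department arose from how applicants were allocated, not from anything the review committee did; and department independently affects the outcome. The pooled gap is confounded — condition on department.
Adjusting over the population distribution of department: 0.500·(0.748−0.800) + 0.500·(0.040−0.230) = -0.121.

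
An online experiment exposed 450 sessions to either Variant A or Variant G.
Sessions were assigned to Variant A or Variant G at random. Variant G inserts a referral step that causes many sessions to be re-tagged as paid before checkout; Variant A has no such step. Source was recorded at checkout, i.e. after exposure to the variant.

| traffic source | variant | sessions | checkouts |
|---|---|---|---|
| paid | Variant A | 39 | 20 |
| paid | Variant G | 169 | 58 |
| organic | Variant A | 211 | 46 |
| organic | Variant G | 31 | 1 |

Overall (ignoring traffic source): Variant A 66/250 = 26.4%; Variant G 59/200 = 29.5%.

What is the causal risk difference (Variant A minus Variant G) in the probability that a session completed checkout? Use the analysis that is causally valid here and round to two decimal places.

-0.03

The traffic source-specific comparison favours Variant A throughout, but the pooled figures favour Variant G. The question is whether to condition on traffic source.
Stratifying would compare variants among sessions the variants themselves sorted into traffic source groups — a form of selection on an intermediate. The unconditioned pooled rates give the total causal effect.
The causal difference is the pooled difference: 0.264 − 0.295 = -0.031.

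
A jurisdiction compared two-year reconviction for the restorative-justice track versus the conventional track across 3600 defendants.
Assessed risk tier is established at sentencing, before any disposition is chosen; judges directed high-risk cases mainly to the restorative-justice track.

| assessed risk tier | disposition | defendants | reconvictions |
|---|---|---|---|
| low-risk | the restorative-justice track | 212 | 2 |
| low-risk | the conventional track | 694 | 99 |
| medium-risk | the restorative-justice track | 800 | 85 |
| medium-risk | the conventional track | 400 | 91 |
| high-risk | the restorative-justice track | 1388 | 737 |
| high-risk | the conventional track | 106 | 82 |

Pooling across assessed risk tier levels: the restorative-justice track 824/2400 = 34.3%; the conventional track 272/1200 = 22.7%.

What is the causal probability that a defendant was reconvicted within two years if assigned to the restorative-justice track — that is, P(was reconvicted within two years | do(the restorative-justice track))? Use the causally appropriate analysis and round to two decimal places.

Assessed risk tier is set before the disposition has any effect — it is not caused by the disposition — and it independently drives the outcome. That makes it a confounder, so the causal comparison is within assessed risk tier levels.
Standardising the restorative-justice track to the population assessed risk tier mix: 0.252·2/212 + 0.333·85/800 + 0.415·737/1388 = 0.258.

0.26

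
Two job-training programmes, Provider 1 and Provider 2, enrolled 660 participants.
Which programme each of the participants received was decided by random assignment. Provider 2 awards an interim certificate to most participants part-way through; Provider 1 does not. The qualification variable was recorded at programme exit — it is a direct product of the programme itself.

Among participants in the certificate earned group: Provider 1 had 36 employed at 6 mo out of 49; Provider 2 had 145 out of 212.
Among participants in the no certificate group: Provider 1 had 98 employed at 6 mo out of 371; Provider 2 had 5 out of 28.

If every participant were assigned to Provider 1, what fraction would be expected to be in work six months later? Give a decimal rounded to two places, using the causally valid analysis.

0.32

Qualification attained during the programme lies on the pathway programme → qualification attained during the programme → outcome, so adjusting for it blocks the indirect effect. For the total causal effect of programme, use the unadjusted pooled rates.
So P(outcome | do(Provider 1)) is just the pooled rate for Provider 1: 134/420 = 0.319.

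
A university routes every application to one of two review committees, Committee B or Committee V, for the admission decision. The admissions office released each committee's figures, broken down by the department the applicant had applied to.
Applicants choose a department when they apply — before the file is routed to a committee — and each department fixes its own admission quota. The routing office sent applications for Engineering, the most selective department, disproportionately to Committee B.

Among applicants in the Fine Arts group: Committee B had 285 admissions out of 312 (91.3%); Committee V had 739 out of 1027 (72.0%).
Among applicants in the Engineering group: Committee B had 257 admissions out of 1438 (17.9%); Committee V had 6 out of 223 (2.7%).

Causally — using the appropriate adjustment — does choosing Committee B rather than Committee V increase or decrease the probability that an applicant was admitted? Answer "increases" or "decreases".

increases

Department satisfies the back-door criterion: it is not a descendant of the review committee, and it blocks the spurious path from review committee to outcome. Adjusting for it (i.e., using the within-department rates) gives the causal effect.
Within each level — Fine Arts: 91.3% vs 72.0%; Engineering: 17.9% vs 2.7% — Committee B is higher every time.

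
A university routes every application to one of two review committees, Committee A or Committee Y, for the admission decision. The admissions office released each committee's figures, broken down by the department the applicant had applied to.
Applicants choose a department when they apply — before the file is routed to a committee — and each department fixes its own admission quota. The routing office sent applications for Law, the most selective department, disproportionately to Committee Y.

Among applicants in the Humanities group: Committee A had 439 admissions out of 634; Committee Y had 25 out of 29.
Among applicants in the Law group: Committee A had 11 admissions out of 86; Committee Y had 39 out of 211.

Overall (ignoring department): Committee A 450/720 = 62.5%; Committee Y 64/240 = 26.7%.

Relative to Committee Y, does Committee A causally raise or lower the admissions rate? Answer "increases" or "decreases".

decreases

Since department is a pre-existing factor (not a product of the review committee) and it affects the outcome on its own, it is a confounder. The stratified rates, not the pooled rate, identify the causal effect.
Within each level — Humanities: 69.2% vs 86.2%; Law: 12.8% vs 18.5% — Committee Y is higher every time.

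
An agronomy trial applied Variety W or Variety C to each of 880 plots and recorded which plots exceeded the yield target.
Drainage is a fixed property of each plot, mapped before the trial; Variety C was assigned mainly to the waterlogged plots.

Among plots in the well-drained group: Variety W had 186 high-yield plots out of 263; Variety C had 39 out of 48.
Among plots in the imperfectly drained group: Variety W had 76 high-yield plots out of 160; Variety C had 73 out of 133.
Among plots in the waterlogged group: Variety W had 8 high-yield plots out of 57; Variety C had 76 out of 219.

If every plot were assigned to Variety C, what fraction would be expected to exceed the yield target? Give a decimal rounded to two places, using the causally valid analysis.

The stratified and pooled comparisons disagree (Variety C wins within each field drainage; Variety W wins overall), so the answer turns on the causal role of field drainage.
The imbalance in field drainage arose from how plots were allocated, not from anything the variety did; and field drainage independently affects the outcome. The pooled gap is confounded — condition on field drainage.
Standardising Variety C to the population field drainage mix: 0.353·39/48 + 0.333·73/133 + 0.314·76/219 = 0.579.

0.58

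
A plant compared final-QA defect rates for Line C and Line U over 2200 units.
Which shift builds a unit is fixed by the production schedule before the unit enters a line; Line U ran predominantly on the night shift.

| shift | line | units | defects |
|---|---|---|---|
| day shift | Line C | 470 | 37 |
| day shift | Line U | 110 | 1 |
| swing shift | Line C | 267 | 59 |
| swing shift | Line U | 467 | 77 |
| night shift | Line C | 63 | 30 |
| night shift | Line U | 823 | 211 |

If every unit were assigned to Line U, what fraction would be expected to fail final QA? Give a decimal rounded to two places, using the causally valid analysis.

Shift differs across lines for reasons unrelated to any effect of the line itself, and it separately predicts the outcome — a classic confounder. We must compare within shift levels.
Standardising Line U to the population shift mix: 0.264·1/110 + 0.334·77/467 + 0.403·211/823 = 0.161.

0.16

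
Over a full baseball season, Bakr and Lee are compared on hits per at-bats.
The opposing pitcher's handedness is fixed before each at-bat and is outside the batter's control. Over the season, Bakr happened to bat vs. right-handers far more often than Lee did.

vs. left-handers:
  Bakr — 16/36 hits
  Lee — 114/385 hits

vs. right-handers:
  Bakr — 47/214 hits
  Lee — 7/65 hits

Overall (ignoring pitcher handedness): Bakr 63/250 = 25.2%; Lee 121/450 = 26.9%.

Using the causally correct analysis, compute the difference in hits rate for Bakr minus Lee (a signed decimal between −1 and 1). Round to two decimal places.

+0.13

Within every pitcher handedness level Bakr has the higher rate, yet pooled Lee does — Simpson's reversal.
Since pitcher handedness is a pre-existing factor (not a product of the player) and it affects the outcome on its own, it is a confounder. The stratified rates, not the pooled rate, identify the causal effect.
Adjusting over the population distribution of pitcher handedness: 0.601·(0.444−0.296) + 0.399·(0.220−0.108) = +0.134.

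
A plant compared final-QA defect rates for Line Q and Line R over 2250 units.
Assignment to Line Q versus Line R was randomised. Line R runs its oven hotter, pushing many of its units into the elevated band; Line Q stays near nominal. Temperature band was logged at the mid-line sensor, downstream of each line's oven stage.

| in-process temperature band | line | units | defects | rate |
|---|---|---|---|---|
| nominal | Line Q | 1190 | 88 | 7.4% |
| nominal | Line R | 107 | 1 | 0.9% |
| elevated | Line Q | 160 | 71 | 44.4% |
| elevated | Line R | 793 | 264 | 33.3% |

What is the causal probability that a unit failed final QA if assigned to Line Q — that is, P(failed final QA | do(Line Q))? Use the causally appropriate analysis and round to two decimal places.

0.12

The in-process temperature band-specific comparison favours Line R throughout, but the pooled figures favour Line Q. The question is whether to condition on in-process temperature band.
Because the line influences in-process temperature band, in-process temperature band is a post-treatment mediator, not a confounder. Stratifying on it would bias the estimate; the causal effect is the crude pooled difference.
So P(outcome | do(Line Q)) is just the pooled rate for Line Q: 159/1350 = 0.118.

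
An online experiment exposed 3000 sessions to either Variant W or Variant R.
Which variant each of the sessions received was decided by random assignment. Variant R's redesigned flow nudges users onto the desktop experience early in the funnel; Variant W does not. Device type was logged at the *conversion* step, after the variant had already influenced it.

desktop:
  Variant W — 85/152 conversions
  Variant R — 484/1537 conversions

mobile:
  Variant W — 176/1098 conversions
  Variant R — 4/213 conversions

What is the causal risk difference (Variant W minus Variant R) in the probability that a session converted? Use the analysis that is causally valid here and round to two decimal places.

-0.07

The device type-specific comparison favours Variant W throughout, but the pooled figures favour Variant R. The question is whether to condition on device type.
Because the variant influences device type, device type is a post-treatment mediator, not a confounder. Stratifying on it would bias the estimate; the causal effect is the crude pooled difference.
The causal difference is the pooled difference: 0.209 − 0.279 = -0.070.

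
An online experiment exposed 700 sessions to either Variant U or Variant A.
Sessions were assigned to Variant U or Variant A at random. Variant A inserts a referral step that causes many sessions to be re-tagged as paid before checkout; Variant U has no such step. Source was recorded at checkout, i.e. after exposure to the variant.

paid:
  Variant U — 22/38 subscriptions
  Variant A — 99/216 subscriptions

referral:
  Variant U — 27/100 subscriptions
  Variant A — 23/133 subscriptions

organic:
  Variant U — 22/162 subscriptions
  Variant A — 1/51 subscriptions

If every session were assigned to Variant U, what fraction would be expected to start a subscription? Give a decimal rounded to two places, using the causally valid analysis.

The distribution of traffic source is itself part of what the variant does — it is an intermediate outcome. Holding it fixed would remove that part of the effect; the total effect is the pooled difference.
So P(outcome | do(Variant U)) is just the pooled rate for Variant U: 71/300 = 0.237.

0.24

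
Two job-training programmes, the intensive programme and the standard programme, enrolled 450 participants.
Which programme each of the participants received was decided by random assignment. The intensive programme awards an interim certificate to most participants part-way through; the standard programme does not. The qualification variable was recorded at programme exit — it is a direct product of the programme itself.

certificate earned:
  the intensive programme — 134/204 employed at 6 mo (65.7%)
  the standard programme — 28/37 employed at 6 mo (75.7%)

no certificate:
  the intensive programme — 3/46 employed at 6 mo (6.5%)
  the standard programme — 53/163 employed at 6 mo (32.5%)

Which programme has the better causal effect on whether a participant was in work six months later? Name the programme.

Within every qualification attained during the programme level the standard programme has the higher rate, yet pooled the intensive programme does — Simpson's reversal.
Stratifying would compare programmes among participants the programmes themselves sorted into qualification attained during the programme groups — a form of selection on an intermediate. The unconditioned pooled rates give the total causal effect.
Pooled: the intensive programme 54.8% vs the standard programme 40.5%; the intensive programme is higher overall.

the intensive programme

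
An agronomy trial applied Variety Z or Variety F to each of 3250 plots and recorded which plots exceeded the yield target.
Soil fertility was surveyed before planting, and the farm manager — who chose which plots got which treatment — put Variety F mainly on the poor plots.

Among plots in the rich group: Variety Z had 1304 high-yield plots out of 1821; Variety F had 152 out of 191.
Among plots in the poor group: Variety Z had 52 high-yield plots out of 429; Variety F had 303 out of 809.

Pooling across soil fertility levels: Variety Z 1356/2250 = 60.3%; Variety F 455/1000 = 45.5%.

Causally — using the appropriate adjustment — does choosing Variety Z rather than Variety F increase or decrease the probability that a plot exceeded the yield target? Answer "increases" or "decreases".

decreases

The stratified and pooled comparisons disagree (Variety F wins within each soil fertility; Variety Z wins overall), so the answer turns on the causal role of soil fertility.
The imbalance in soil fertility arose from how plots were allocated, not from anything the variety did; and soil fertility independently affects the outcome. The pooled gap is confounded — condition on soil fertility.
Within each level — rich: 71.6% vs 79.6%; poor: 12.1% vs 37.5% — Variety F is higher every time.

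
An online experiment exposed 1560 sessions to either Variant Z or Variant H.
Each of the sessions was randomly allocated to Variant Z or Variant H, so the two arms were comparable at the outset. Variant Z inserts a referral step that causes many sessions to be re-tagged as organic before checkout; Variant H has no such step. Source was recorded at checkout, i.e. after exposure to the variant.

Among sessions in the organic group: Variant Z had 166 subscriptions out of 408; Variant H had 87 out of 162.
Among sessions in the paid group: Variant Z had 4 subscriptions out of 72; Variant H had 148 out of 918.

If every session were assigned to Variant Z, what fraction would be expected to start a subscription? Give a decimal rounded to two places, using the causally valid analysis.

The distribution of traffic source is itself part of what the variant does — it is an intermediate outcome. Holding it fixed would remove that part of the effect; the total effect is the pooled difference.
So P(outcome | do(Variant Z)) is just the pooled rate for Variant Z: 170/480 = 0.354.

0.35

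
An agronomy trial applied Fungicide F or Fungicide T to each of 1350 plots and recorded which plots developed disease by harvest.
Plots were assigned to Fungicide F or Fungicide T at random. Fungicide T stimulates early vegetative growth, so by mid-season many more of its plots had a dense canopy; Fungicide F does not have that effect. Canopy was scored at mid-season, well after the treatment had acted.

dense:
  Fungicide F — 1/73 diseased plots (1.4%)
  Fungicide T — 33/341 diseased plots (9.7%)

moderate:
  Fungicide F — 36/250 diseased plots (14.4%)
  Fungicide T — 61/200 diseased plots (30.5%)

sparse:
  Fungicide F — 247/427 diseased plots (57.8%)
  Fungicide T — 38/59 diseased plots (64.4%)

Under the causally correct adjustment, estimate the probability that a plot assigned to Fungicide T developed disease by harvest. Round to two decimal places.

0.22

The distribution of mid-season canopy is itself part of what the fungicide does — it is an intermediate outcome. Holding it fixed would remove that part of the effect; the total effect is the pooled difference.
So P(outcome | do(Fungicide T)) is just the pooled rate for Fungicide T: 132/600 = 0.220.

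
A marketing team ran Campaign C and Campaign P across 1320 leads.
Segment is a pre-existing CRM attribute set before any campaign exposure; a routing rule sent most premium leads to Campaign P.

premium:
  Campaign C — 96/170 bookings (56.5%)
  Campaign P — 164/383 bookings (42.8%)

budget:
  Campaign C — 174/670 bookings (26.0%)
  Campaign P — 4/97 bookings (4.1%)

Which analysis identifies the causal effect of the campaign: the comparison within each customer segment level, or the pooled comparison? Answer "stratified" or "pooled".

Customer segment differs across campaigns for reasons unrelated to any effect of the campaign itself, and it separately predicts the outcome — a classic confounder. We must compare within customer segment levels.
Within each level — premium: 56.5% vs 42.8%; budget: 26.0% vs 4.1% — Campaign C is higher every time.

stratified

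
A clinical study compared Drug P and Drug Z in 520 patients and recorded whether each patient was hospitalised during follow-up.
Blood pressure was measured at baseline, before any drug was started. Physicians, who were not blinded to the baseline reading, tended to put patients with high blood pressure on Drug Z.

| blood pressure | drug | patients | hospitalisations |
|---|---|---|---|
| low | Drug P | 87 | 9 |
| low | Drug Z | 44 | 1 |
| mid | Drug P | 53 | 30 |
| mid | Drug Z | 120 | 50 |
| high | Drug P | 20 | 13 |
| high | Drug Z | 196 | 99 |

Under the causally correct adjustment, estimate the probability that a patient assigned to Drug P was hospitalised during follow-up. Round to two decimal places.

Blood pressure is set before the drug has any effect — it is not caused by the drug — and it independently drives the outcome. That makes it a confounder, so the causal comparison is within blood pressure levels.
Standardising Drug P to the population blood pressure mix: 0.252·9/87 + 0.333·30/53 + 0.415·13/20 = 0.484.

0.48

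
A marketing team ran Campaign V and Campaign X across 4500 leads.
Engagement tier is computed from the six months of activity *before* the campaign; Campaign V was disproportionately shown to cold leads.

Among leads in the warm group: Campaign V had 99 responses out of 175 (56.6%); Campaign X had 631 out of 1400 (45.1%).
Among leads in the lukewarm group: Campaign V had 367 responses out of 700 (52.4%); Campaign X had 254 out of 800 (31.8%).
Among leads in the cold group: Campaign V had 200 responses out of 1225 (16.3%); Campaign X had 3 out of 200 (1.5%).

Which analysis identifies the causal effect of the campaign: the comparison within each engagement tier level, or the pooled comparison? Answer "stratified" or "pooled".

stratified

Engagement tier is set before the campaign has any effect — it is not caused by the campaign — and it independently drives the outcome. That makes it a confounder, so the causal comparison is within engagement tier levels.
Within each level — warm: 56.6% vs 45.1%; lukewarm: 52.4% vs 31.8%; cold: 16.3% vs 1.5% — Campaign V is higher every time.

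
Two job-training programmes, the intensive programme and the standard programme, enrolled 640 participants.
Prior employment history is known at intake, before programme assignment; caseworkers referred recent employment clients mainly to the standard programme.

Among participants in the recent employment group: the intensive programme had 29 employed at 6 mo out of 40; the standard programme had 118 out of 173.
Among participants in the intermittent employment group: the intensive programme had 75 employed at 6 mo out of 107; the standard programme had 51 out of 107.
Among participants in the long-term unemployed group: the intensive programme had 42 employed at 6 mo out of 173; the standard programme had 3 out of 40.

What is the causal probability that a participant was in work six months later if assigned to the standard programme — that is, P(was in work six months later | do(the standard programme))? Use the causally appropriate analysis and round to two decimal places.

the intensive programme is higher inside every prior employment history stratum but the standard programme is higher in aggregate. Whether to stratify depends on how prior employment history relates to the programme.
Prior employment history is set before the programme has any effect — it is not caused by the programme — and it independently drives the outcome. That makes it a confounder, so the causal comparison is within prior employment history levels.
Standardising the standard programme to the population prior employment history mix: 0.333·118/173 + 0.334·51/107 + 0.333·3/40 = 0.411.

0.41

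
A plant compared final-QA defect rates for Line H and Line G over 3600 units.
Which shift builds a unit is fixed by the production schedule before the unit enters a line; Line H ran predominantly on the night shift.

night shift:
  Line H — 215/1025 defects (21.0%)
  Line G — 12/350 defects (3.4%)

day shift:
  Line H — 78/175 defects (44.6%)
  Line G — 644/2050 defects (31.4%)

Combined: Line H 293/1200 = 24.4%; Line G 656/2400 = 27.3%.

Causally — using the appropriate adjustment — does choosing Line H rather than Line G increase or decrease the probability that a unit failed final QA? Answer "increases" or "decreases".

increases

Within every shift level Line G has the lower rate, yet pooled Line H does — Simpson's reversal.
Shift differs across lines for reasons unrelated to any effect of the line itself, and it separately predicts the outcome — a classic confounder. We must compare within shift levels.
Within each level — night shift: 21.0% vs 3.4%; day shift: 44.6% vs 31.4% — Line G is lower every time.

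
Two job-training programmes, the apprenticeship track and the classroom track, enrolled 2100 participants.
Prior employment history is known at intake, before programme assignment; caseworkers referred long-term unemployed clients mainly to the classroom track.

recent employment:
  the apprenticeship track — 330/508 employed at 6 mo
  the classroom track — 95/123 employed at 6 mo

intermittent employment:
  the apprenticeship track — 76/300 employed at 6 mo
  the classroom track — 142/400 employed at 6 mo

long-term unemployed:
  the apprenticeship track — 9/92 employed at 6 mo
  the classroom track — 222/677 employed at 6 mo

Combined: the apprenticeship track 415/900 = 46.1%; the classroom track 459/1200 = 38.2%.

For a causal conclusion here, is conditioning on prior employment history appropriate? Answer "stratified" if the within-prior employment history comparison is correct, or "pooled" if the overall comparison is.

The imbalance in prior employment history arose from how participants were allocated, not from anything the programme did; and prior employment history independently affects the outcome. The pooled gap is confounded — condition on prior employment history.
Within each level — recent employment: 65.0% vs 77.2%; intermittent employment: 25.3% vs 35.5%; long-term unemployed: 9.8% vs 32.8% — the classroom track is higher every time.

stratified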